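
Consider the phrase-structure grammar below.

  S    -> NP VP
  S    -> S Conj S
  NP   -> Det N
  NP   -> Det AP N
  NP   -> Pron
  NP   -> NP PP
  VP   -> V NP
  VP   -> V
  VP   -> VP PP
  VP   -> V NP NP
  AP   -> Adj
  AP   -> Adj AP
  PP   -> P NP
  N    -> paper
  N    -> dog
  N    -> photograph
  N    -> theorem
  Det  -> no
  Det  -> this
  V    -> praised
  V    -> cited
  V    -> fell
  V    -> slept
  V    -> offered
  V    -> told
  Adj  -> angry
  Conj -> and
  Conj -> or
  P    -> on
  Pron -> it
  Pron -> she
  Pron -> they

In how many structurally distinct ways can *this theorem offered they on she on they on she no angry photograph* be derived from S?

5

Two of the 5 distinct bracketings:
[S [NP [Det this] [N theorem]] [VP [V offered] [NP [NP [Pron they]] [PP [P on] [NP [NP [Pron she]] [PP [P on] [NP [NP [Pron they]] [PP [P on] [NP [Pron she]]]]]]]] [NP [Det no] [AP [Adj angry]] [N photograph]]]]
[S [NP [Det this] [N theorem]] [VP [V offered] [NP [NP [Pron they]] [PP [P on] [NP [NP [NP [Pron she]] [PP [P on] [NP [Pron they]]]] [PP [P on] [NP [Pron she]]]]]] [NP [Det no] [AP [Adj angry]] [N photograph]]]]
The trees differ in how a recursive rule is bracketed over the same span.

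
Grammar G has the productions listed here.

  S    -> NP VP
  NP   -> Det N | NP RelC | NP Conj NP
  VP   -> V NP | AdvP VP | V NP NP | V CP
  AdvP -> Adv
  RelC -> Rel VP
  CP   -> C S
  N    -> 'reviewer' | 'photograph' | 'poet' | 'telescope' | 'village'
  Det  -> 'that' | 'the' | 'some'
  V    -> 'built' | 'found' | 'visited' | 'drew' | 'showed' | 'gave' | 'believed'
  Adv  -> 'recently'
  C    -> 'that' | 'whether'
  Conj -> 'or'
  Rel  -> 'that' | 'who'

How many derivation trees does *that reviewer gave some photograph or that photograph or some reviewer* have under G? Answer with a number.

The two bracketings:
[S [NP [Det that] [N reviewer]] [VP [V gave] [NP [NP [Det some] [N photograph]] [Conj or] [NP [NP [Det that] [N photograph]] [Conj or] [NP [Det some] [N reviewer]]]]]]
[S [NP [Det that] [N reviewer]] [VP [V gave] [NP [NP [NP [Det some] [N photograph]] [Conj or] [NP [Det that] [N photograph]]] [Conj or] [NP [Det some] [N reviewer]]]]]
The trees differ in how a recursive rule is bracketed over the same span.

2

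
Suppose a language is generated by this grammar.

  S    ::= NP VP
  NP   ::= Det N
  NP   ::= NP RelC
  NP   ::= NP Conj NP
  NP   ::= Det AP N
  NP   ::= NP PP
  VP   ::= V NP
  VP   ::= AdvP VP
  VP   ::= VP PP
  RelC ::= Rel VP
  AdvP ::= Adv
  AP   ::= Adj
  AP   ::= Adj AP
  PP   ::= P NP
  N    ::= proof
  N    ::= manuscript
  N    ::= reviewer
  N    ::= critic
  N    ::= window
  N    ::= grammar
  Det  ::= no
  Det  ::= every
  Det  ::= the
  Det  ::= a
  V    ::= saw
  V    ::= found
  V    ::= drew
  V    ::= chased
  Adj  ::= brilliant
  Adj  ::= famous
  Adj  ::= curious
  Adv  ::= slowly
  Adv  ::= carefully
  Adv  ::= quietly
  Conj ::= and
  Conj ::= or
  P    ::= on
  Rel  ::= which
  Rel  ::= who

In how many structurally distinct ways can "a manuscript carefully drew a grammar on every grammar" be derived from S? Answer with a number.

Two of the 3 distinct bracketings:
[S [NP [Det a] [N manuscript]] [VP [AdvP [Adv carefully]] [VP [V drew] [NP [NP [Det a] [N grammar]] [PP [P on] [NP [Det every] [N grammar]]]]]]]
[S [NP [Det a] [N manuscript]] [VP [AdvP [Adv carefully]] [VP [VP [V drew] [NP [Det a] [N grammar]]] [PP [P on] [NP [Det every] [N grammar]]]]]]
The difference turns on whether NP → NP PP is used at the relevant span, versus an alternative expansion of NP.

3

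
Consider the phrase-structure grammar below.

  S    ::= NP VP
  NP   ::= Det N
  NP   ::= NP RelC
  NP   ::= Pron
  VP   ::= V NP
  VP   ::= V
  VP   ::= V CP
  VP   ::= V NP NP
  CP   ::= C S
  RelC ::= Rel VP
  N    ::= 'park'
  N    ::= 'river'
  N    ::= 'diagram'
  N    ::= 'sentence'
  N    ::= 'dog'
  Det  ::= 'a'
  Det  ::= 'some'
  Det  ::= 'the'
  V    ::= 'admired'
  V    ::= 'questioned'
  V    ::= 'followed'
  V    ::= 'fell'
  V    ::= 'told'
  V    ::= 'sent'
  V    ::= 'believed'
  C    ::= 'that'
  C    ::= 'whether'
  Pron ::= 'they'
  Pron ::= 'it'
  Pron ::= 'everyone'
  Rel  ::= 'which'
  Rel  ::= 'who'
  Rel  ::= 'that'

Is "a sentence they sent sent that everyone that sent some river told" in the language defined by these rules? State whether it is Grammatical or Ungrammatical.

Ungrammatical

For S → NP VP, the only prefix that parses as NP is 'a sentence', but the remainder 'they sent sent that everyone that sent some river told' is not a VP under these rules.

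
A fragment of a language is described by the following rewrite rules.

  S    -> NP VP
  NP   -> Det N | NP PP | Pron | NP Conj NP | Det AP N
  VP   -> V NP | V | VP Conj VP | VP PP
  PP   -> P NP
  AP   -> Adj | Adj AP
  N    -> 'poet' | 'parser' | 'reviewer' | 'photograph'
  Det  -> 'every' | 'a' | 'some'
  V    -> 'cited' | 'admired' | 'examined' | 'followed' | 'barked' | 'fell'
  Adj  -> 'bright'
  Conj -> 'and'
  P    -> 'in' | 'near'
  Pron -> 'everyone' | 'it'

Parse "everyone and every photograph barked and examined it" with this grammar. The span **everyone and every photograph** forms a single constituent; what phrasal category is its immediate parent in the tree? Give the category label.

S

S
  NP
    NP
      Pron: everyone
    Conj: and
    NP
      Det: every
      N: photograph
  VP
    VP
      V: barked
    Conj: and
    VP
      V: examined
      NP
        Pron: it
The span 'everyone and every photograph' is the NP node built by NP → NP Conj NP.
Its mother is the S built by S → NP VP.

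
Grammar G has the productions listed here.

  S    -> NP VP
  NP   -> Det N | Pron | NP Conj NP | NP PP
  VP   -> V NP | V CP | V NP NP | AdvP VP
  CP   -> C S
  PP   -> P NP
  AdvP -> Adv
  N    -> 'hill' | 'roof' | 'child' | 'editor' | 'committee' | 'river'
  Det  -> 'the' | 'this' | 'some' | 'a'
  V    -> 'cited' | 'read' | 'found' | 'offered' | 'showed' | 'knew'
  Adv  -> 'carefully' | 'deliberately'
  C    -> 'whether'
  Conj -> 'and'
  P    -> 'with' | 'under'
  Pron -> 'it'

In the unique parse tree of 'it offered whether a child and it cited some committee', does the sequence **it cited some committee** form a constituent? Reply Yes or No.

[S [NP [Pron it]] [VP [V offered] [CP [C whether] [S [NP [NP [Det a] [N child]] [Conj and] [NP [Pron it]]] [VP [V cited] [NP [Det some] [N committee]]]]]]]
The smallest constituent containing 'it cited some committee' is the S spanning 'a child and it cited some committee'; no single node in the tree dominates exactly the given words.

No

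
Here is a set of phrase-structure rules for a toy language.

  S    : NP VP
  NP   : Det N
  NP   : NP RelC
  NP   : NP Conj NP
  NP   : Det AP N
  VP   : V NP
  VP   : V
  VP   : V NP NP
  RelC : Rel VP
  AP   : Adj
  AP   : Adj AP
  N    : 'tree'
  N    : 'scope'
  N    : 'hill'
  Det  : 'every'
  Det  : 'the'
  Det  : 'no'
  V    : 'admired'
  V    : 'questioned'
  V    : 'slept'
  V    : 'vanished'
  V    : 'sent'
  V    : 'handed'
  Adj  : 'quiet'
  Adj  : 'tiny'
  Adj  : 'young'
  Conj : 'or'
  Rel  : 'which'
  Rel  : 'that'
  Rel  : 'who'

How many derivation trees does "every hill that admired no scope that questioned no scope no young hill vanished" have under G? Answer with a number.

3

Two of the 3 distinct bracketings:
[S [NP [NP [Det every] [N hill]] [RelC [Rel that] [VP [V admired] [NP [NP [Det no] [N scope]] [RelC [Rel that] [VP [V questioned] [NP [Det no] [N scope]] [NP [Det no] [AP [Adj young]] [N hill]]]]]]]] [VP [V vanished]]]
[S [NP [NP [Det every] [N hill]] [RelC [Rel that] [VP [V admired] [NP [NP [Det no] [N scope]] [RelC [Rel that] [VP [V questioned] [NP [Det no] [N scope]]]]] [NP [Det no] [AP [Adj young]] [N hill]]]]] [VP [V vanished]]]
The trees differ in how a recursive rule is bracketed over the same span.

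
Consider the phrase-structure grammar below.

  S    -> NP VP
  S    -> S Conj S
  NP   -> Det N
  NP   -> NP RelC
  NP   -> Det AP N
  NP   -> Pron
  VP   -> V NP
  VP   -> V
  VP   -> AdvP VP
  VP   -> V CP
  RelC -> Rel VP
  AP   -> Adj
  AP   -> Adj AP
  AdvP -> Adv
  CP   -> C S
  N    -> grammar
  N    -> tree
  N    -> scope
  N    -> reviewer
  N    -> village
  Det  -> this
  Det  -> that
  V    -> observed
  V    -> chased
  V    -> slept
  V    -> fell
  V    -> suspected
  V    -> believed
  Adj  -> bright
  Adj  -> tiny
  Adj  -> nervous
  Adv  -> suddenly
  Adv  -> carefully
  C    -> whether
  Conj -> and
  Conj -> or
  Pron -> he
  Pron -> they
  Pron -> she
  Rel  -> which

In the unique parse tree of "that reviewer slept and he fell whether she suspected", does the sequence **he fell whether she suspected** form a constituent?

[S [S [NP [Det that] [N reviewer]] [VP [V slept]]] [Conj and] [S [NP [Pron he]] [VP [V fell] [CP [C whether] [S [NP [Pron she]] [VP [V suspected]]]]]]]
The words 'he fell whether she suspected' are exhaustively dominated by a single S node (built by S → NP VP), so they form a constituent.

Yes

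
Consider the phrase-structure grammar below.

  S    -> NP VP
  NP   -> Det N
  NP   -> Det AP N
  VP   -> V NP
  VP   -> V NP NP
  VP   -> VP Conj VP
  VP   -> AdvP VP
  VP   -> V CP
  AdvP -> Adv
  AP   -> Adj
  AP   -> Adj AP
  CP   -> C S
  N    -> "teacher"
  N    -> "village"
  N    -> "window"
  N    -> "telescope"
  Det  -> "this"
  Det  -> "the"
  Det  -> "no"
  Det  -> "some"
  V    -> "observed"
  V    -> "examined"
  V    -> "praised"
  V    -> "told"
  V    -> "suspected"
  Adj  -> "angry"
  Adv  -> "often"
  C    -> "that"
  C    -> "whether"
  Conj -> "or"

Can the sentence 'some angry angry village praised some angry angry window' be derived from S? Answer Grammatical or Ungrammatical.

S
  NP
    Det: some
    AP
      Adj: angry
      AP
        Adj: angry
    N: village
  VP
    V: praised
    NP
      Det: some
      AP
        Adj: angry
        AP
          Adj: angry
      N: window
Each bracket corresponds to one application of a listed rule, so the string is derivable from S.

Grammatical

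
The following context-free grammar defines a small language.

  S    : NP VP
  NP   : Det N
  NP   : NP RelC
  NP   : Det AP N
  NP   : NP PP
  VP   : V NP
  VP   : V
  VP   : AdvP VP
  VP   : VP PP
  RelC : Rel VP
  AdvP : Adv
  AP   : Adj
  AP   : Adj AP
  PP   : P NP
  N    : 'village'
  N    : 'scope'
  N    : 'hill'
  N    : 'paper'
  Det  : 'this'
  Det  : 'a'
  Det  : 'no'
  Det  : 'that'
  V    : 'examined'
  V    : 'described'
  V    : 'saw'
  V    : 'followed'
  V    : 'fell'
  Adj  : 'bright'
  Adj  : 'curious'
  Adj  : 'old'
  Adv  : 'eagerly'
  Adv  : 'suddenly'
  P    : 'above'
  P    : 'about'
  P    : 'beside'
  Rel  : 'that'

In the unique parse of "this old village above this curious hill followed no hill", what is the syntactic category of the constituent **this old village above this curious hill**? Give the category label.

S
  NP
    NP
      Det: this
      AP
        Adj: old
      N: village
    PP
      P: above
      NP
        Det: this
        AP
          Adj: curious
        N: hill
  VP
    V: followed
    NP
      Det: no
      N: hill
The span 'this old village above this curious hill' is the NP node built by NP → NP PP.

NP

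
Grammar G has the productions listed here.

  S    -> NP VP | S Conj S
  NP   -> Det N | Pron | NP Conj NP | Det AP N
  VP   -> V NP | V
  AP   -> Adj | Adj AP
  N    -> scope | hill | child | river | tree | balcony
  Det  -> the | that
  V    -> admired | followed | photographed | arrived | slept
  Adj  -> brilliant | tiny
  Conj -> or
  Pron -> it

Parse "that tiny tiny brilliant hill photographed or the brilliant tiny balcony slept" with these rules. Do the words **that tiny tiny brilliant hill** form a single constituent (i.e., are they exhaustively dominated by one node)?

Yes

[S [S [NP [Det that] [AP [Adj tiny] [AP [Adj tiny] [AP [Adj brilliant]]]] [N hill]] [VP [V photographed]]] [Conj or] [S [NP [Det the] [AP [Adj brilliant] [AP [Adj tiny]]] [N balcony]] [VP [V slept]]]]
The words 'that tiny tiny brilliant hill' are exhaustively dominated by a single NP node (built by NP → Det AP N), so they form a constituent.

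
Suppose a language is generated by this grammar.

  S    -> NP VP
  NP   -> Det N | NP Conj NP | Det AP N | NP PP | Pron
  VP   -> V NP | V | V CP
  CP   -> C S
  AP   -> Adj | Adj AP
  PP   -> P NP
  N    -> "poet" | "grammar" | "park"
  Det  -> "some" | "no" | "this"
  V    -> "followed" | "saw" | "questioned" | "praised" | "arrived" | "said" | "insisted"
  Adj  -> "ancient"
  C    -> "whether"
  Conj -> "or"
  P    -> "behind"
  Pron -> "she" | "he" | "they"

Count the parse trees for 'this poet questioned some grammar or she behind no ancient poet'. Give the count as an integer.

The two bracketings:
[S [NP [Det this] [N poet]] [VP [V questioned] [NP [NP [Det some] [N grammar]] [Conj or] [NP [NP [Pron she]] [PP [P behind] [NP [Det no] [AP [Adj ancient]] [N poet]]]]]]]
[S [NP [Det this] [N poet]] [VP [V questioned] [NP [NP [NP [Det some] [N grammar]] [Conj or] [NP [Pron she]]] [PP [P behind] [NP [Det no] [AP [Adj ancient]] [N poet]]]]]]
The trees differ in how a recursive rule is bracketed over the same span.

2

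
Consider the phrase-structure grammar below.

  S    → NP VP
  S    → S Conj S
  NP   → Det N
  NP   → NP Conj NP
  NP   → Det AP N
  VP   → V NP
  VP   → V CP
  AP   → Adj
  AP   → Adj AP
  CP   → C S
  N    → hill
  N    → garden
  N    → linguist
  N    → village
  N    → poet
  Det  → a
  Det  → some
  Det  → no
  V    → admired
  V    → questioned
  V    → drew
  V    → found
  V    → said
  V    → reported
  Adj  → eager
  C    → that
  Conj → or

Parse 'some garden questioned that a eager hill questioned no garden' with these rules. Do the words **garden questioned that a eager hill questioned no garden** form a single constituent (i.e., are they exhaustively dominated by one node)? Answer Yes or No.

[S [NP [Det some] [N garden]] [VP [V questioned] [CP [C that] [S [NP [Det a] [AP [Adj eager]] [N hill]] [VP [V questioned] [NP [Det no] [N garden]]]]]]]
The smallest constituent containing 'garden questioned that a eager hill questioned no garden' is the S spanning 'some garden questioned that a eager hill questioned no garden'; no single node in the tree dominates exactly the given words.

No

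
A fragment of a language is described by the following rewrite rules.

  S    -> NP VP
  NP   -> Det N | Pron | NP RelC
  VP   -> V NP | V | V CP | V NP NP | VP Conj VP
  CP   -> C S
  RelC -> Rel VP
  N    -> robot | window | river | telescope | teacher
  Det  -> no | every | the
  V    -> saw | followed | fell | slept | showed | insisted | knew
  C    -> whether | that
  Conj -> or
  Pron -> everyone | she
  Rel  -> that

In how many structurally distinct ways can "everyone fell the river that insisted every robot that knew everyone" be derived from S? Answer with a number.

Two of the 6 distinct bracketings:
[S [NP [Pron everyone]] [VP [V fell] [NP [NP [Det the] [N river]] [RelC [Rel that] [VP [V insisted] [NP [NP [Det every] [N robot]] [RelC [Rel that] [VP [V knew] [NP [Pron everyone]]]]]]]]]]
[S [NP [Pron everyone]] [VP [V fell] [NP [NP [Det the] [N river]] [RelC [Rel that] [VP [V insisted] [NP [NP [Det every] [N robot]] [RelC [Rel that] [VP [V knew]]]] [NP [Pron everyone]]]]]]]
The difference turns on whether VP → V is used at the relevant span, versus an alternative expansion of VP.

6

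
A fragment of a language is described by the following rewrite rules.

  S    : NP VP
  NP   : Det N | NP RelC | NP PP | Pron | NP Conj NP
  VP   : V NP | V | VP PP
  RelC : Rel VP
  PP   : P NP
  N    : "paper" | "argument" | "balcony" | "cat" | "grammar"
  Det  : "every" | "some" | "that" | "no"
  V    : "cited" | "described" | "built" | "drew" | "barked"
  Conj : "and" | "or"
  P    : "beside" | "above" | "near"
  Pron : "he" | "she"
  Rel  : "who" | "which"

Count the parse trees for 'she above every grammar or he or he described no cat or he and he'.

10

Two of the 10 distinct bracketings:
[S [NP [NP [Pron she]] [PP [P above] [NP [NP [Det every] [N grammar]] [Conj or] [NP [NP [Pron he]] [Conj or] [NP [Pron he]]]]]] [VP [V described] [NP [NP [Det no] [N cat]] [Conj or] [NP [NP [Pron he]] [Conj and] [NP [Pron he]]]]]]
[S [NP [NP [Pron she]] [PP [P above] [NP [NP [Det every] [N grammar]] [Conj or] [NP [NP [Pron he]] [Conj or] [NP [Pron he]]]]]] [VP [V described] [NP [NP [NP [Det no] [N cat]] [Conj or] [NP [Pron he]]] [Conj and] [NP [Pron he]]]]]
The trees differ in how a recursive rule is bracketed over the same span.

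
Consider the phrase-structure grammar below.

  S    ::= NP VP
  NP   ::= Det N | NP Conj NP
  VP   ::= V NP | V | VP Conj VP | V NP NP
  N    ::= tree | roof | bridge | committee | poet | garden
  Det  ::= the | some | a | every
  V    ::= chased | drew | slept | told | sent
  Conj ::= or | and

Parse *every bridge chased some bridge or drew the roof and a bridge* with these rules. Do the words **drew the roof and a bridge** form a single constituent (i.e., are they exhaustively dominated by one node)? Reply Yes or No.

[S [NP [Det every] [N bridge]] [VP [VP [V chased] [NP [Det some] [N bridge]]] [Conj or] [VP [V drew] [NP [NP [Det the] [N roof]] [Conj and] [NP [Det a] [N bridge]]]]]]
The words 'drew the roof and a bridge' are exhaustively dominated by a single VP node (built by VP → V NP), so they form a constituent.

Yes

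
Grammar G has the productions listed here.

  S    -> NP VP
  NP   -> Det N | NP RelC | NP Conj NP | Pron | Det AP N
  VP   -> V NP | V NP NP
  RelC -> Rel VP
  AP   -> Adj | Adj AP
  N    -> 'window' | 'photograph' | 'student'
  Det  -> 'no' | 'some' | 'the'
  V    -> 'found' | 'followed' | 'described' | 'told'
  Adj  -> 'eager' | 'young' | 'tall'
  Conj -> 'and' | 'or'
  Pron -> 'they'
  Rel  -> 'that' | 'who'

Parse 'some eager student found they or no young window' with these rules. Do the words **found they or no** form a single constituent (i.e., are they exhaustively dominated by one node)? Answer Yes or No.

[S [NP [Det some] [AP [Adj eager]] [N student]] [VP [V found] [NP [NP [Pron they]] [Conj or] [NP [Det no] [AP [Adj young]] [N window]]]]]
The smallest constituent containing 'found they or no' is the VP spanning 'found they or no young window'; no single node in the tree dominates exactly the given words.

No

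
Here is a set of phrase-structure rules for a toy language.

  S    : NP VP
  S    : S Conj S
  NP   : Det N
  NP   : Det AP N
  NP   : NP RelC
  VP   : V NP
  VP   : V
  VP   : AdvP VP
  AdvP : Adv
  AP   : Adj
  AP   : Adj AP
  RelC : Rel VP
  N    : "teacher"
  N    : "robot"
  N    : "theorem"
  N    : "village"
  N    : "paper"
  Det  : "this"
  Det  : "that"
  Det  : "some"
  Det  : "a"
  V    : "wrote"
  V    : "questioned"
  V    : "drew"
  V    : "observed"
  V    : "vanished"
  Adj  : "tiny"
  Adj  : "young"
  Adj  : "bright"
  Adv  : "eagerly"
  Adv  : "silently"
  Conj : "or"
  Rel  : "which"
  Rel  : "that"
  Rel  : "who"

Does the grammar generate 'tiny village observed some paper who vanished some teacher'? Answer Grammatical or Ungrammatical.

Ungrammatical

For S → NP VP, no prefix of the string parses as an NP. The alternative S rule S → S Conj S likewise has no satisfying split.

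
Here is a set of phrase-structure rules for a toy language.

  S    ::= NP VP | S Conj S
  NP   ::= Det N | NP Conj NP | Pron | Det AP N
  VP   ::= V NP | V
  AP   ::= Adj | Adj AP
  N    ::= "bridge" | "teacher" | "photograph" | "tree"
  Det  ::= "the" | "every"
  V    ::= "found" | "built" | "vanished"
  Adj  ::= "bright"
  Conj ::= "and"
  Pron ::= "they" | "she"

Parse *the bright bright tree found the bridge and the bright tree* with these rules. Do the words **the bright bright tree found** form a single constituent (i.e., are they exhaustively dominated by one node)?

No

[S [NP [Det the] [AP [Adj bright] [AP [Adj bright]]] [N tree]] [VP [V found] [NP [NP [Det the] [N bridge]] [Conj and] [NP [Det the] [AP [Adj bright]] [N tree]]]]]
The smallest constituent containing 'the bright bright tree found' is the S spanning 'the bright bright tree found the bridge and the bright tree'; no single node in the tree dominates exactly the given words.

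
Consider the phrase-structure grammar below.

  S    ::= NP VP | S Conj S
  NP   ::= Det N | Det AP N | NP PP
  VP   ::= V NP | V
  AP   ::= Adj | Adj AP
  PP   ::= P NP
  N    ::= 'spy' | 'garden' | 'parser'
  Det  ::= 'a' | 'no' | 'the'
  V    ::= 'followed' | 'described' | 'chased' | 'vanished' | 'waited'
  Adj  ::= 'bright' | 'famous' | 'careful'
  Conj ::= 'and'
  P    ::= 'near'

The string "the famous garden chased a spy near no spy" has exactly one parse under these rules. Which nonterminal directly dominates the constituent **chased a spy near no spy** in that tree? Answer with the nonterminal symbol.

S
  NP
    Det: the
    AP
      Adj: famous
    N: garden
  VP
    V: chased
    NP
      NP
        Det: a
        N: spy
      PP
        P: near
        NP
          Det: no
          N: spy
The span 'chased a spy near no spy' is the VP node built by VP → V NP.
Its mother is the S built by S → NP VP.

S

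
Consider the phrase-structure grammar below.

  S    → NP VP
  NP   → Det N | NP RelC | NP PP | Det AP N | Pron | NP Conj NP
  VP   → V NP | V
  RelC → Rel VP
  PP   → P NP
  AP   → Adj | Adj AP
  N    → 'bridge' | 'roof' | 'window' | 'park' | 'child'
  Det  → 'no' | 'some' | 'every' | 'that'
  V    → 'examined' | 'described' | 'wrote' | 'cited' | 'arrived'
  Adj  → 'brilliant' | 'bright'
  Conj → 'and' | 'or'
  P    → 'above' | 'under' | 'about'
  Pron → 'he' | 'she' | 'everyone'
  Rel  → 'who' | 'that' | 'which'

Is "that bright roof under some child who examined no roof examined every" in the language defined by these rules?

For S → NP VP, every NP-prefix leaves a non-VP remainder: after 'that bright roof' the remainder is not a VP; after 'that bright roof under some child' the remainder is not a VP; after 'that bright roof under some child who examined' the remainder is not a VP (and 1 more).

Ungrammatical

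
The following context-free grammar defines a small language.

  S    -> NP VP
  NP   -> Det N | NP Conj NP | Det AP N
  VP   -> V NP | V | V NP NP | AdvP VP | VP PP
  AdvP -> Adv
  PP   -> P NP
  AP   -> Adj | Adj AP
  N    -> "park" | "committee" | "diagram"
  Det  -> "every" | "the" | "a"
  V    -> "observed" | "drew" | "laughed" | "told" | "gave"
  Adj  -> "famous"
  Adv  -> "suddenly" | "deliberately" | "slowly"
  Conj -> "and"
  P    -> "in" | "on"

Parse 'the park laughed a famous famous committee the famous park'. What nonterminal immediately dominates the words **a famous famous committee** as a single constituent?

S
  NP
    Det: the
    N: park
  VP
    V: laughed
    NP
      Det: a
      AP
        Adj: famous
        AP
          Adj: famous
      N: committee
    NP
      Det: the
      AP
        Adj: famous
      N: park
The span 'a famous famous committee' is the NP node built by NP → Det AP N.

NP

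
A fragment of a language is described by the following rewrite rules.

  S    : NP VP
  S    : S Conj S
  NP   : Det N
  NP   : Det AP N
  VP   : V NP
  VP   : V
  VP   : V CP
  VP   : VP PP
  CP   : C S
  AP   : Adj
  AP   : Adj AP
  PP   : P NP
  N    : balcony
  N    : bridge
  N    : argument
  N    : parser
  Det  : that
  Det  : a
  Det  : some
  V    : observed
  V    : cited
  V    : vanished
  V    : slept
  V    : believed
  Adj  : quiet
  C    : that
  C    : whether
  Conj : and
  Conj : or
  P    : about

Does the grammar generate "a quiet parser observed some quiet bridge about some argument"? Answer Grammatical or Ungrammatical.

[S [NP [Det a] [AP [Adj quiet]] [N parser]] [VP [VP [V observed] [NP [Det some] [AP [Adj quiet]] [N bridge]]] [PP [P about] [NP [Det some] [N argument]]]]]
Each bracket corresponds to one application of a listed rule, so the string is derivable from S.

Grammatical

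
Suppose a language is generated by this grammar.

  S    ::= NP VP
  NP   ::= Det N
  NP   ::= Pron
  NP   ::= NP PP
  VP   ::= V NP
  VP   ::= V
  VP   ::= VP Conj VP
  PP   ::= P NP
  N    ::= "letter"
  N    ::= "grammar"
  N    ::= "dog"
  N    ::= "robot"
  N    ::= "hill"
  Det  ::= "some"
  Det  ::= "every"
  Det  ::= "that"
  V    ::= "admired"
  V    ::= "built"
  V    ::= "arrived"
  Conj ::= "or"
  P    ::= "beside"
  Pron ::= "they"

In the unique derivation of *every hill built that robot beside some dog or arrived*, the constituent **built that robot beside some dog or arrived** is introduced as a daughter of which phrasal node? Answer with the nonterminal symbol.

[S [NP [Det every] [N hill]] [VP [VP [V built] [NP [NP [Det that] [N robot]] [PP [P beside] [NP [Det some] [N dog]]]]] [Conj or] [VP [V arrived]]]]
The span 'built that robot beside some dog or arrived' is the VP node built by VP → VP Conj VP.
Its mother is the S built by S → NP VP.

S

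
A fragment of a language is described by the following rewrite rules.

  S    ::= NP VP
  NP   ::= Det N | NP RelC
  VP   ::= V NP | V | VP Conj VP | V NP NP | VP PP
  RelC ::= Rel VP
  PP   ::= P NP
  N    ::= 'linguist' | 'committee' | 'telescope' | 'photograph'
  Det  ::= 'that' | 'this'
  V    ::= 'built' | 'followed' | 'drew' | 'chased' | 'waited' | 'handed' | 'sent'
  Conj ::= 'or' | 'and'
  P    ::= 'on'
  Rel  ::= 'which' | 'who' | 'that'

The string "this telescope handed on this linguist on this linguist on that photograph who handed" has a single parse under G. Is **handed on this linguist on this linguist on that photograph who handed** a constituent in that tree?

Yes

[S [NP [Det this] [N telescope]] [VP [VP [VP [VP [V handed]] [PP [P on] [NP [Det this] [N linguist]]]] [PP [P on] [NP [Det this] [N linguist]]]] [PP [P on] [NP [NP [Det that] [N photograph]] [RelC [Rel who] [VP [V handed]]]]]]]
The words 'handed on this linguist on this linguist on that photograph who handed' are exhaustively dominated by a single VP node (built by VP → VP PP), so they form a constituent.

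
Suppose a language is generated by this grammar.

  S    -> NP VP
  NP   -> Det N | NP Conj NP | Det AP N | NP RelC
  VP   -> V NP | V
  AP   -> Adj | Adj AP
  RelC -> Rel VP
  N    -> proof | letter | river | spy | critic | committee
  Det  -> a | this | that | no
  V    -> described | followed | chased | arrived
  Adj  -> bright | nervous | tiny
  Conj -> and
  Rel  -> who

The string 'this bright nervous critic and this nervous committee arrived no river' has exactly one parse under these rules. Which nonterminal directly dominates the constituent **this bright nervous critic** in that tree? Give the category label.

NP

[S [NP [NP [Det this] [AP [Adj bright] [AP [Adj nervous]]] [N critic]] [Conj and] [NP [Det this] [AP [Adj nervous]] [N committee]]] [VP [V arrived] [NP [Det no] [N river]]]]
The span 'this bright nervous critic' is the NP node built by NP → Det AP N.
Its mother is the NP built by NP → NP Conj NP.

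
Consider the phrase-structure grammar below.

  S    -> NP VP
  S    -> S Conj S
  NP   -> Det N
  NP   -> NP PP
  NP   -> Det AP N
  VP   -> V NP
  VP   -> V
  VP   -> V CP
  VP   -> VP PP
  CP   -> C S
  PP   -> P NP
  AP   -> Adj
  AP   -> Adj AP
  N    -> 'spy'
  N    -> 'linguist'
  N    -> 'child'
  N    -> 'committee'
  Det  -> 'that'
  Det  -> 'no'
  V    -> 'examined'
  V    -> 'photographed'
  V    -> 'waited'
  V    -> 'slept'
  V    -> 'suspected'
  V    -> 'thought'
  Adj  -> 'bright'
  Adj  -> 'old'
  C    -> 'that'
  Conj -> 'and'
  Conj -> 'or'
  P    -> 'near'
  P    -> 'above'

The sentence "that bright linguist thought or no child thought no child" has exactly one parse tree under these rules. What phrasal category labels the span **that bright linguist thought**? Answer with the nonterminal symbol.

[S [S [NP [Det that] [AP [Adj bright]] [N linguist]] [VP [V thought]]] [Conj or] [S [NP [Det no] [N child]] [VP [V thought] [NP [Det no] [N child]]]]]
The span 'that bright linguist thought' is the S node built by S → NP VP.

S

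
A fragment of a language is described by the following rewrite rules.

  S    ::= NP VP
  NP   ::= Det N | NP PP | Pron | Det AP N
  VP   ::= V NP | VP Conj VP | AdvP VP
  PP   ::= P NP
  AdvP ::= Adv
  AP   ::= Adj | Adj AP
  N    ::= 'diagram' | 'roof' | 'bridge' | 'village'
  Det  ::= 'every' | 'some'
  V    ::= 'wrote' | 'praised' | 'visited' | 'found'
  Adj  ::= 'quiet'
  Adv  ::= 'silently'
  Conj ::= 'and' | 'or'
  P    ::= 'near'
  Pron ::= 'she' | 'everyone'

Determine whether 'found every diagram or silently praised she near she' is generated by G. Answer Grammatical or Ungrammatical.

Ungrammatical

For S → NP VP, no prefix of the string parses as an NP.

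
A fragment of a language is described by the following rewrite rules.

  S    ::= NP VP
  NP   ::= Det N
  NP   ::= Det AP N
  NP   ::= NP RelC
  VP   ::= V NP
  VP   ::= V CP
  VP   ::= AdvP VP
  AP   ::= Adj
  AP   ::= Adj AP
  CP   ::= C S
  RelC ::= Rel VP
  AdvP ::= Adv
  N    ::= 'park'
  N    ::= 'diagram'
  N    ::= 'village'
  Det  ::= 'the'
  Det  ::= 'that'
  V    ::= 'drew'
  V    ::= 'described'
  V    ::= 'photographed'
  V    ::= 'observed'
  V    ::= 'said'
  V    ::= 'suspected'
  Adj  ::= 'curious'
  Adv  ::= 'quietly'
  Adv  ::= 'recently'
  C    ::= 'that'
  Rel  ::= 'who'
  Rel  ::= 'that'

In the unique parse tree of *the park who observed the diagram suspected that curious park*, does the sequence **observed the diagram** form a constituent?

[S [NP [NP [Det the] [N park]] [RelC [Rel who] [VP [V observed] [NP [Det the] [N diagram]]]]] [VP [V suspected] [NP [Det that] [AP [Adj curious]] [N park]]]]
The words 'observed the diagram' are exhaustively dominated by a single VP node (built by VP → V NP), so they form a constituent.

Yes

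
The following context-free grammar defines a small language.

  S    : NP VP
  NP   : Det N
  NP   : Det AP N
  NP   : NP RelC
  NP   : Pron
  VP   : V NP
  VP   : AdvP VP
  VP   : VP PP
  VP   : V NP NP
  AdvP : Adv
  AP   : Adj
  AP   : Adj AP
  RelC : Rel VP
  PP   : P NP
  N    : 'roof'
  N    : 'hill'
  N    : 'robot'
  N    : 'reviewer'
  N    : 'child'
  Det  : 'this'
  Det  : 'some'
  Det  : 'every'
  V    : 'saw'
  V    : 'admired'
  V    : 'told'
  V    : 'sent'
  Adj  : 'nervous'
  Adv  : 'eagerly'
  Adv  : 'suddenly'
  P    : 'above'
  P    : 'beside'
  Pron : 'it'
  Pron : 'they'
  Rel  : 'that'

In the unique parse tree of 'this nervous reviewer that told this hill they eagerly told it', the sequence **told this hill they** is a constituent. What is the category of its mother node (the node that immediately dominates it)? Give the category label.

RelC

[S [NP [NP [Det this] [AP [Adj nervous]] [N reviewer]] [RelC [Rel that] [VP [V told] [NP [Det this] [N hill]] [NP [Pron they]]]]] [VP [AdvP [Adv eagerly]] [VP [V told] [NP [Pron it]]]]]
The span 'told this hill they' is the VP node built by VP → V NP NP.
Its mother is the RelC built by RelC → Rel VP.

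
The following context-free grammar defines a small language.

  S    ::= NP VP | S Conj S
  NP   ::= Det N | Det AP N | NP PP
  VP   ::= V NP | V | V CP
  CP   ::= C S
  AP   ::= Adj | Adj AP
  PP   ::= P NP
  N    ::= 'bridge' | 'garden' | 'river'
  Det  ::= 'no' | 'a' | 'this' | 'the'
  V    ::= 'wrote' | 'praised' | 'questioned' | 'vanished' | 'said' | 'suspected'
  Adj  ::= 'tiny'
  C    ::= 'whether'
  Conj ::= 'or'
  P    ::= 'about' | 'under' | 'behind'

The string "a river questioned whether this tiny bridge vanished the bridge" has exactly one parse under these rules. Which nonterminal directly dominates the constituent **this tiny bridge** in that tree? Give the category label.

S

[S [NP [Det a] [N river]] [VP [V questioned] [CP [C whether] [S [NP [Det this] [AP [Adj tiny]] [N bridge]] [VP [V vanished] [NP [Det the] [N bridge]]]]]]]
The span 'this tiny bridge' is the NP node built by NP → Det AP N.
Its mother is the S built by S → NP VP.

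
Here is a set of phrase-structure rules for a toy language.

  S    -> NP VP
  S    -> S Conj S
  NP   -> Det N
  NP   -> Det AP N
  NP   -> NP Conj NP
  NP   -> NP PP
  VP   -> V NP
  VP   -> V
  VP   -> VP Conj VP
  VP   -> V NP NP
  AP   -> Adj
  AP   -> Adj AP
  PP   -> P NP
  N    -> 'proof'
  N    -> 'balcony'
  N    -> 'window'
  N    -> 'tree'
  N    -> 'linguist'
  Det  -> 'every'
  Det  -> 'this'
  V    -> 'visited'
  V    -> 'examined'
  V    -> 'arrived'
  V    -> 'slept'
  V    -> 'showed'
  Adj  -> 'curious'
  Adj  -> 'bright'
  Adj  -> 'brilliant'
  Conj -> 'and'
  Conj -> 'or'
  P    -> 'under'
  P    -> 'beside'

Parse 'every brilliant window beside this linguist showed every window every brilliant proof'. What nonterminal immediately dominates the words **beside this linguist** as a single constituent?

S
  NP
    NP
      Det: every
      AP
        Adj: brilliant
      N: window
    PP
      P: beside
      NP
        Det: this
        N: linguist
  VP
    V: showed
    NP
      Det: every
      N: window
    NP
      Det: every
      AP
        Adj: brilliant
      N: proof
The span 'beside this linguist' is the PP node built by PP → P NP.

PP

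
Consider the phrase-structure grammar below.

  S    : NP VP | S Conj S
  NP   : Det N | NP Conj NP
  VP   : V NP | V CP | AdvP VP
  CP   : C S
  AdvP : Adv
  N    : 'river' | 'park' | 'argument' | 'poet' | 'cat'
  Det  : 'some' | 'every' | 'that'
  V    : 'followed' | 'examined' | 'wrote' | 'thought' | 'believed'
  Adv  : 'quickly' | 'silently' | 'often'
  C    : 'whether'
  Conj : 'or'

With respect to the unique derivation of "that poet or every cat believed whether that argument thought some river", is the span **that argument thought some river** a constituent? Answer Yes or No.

[S [NP [NP [Det that] [N poet]] [Conj or] [NP [Det every] [N cat]]] [VP [V believed] [CP [C whether] [S [NP [Det that] [N argument]] [VP [V thought] [NP [Det some] [N river]]]]]]]
The words 'that argument thought some river' are exhaustively dominated by a single S node (built by S → NP VP), so they form a constituent.

Yes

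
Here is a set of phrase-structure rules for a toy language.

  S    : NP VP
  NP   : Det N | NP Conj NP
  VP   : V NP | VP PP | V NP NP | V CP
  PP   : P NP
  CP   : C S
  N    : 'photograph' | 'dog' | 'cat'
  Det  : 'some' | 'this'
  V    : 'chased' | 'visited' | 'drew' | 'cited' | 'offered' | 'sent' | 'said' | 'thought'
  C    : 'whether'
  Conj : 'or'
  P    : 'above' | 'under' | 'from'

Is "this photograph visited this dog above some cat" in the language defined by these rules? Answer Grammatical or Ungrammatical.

[S [NP [Det this] [N photograph]] [VP [VP [V visited] [NP [Det this] [N dog]]] [PP [P above] [NP [Det some] [N cat]]]]]
Each bracket corresponds to one application of a listed rule, so the string is derivable from S.

Grammatical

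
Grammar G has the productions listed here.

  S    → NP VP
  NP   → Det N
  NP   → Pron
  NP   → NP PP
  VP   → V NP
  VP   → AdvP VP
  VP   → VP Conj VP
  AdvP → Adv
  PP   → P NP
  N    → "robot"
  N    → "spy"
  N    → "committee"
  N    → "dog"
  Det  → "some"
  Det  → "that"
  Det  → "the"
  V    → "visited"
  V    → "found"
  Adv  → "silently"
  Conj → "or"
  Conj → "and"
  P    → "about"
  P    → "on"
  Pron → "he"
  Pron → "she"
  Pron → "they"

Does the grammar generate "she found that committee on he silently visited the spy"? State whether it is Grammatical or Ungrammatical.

For S → NP VP, the only prefix that parses as NP is 'she', but the remainder 'found that committee on he silently visited the spy' is not a VP under these rules.

Ungrammatical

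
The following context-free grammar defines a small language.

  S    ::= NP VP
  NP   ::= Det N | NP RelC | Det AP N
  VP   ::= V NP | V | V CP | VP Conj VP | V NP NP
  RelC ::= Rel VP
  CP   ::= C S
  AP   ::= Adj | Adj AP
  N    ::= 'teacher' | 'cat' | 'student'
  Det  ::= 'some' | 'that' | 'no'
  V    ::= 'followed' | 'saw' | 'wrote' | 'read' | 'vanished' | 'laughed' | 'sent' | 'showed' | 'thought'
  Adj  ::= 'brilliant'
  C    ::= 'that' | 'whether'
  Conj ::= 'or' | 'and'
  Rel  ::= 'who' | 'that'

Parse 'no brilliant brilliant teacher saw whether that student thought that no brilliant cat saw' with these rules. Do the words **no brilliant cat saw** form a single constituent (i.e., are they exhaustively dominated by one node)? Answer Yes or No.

[S [NP [Det no] [AP [Adj brilliant] [AP [Adj brilliant]]] [N teacher]] [VP [V saw] [CP [C whether] [S [NP [Det that] [N student]] [VP [V thought] [CP [C that] [S [NP [Det no] [AP [Adj brilliant]] [N cat]] [VP [V saw]]]]]]]]]
The words 'no brilliant cat saw' are exhaustively dominated by a single S node (built by S → NP VP), so they form a constituent.

Yes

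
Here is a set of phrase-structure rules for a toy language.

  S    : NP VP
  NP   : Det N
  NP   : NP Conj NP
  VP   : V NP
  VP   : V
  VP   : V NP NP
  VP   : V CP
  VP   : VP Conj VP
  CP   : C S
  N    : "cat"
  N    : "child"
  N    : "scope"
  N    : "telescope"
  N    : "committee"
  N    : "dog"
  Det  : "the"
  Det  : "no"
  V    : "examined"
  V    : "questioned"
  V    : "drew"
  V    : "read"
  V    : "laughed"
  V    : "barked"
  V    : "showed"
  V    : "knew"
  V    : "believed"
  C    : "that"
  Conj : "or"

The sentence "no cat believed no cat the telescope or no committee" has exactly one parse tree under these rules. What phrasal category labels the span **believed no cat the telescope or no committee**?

S
  NP
    Det: no
    N: cat
  VP
    V: believed
    NP
      Det: no
      N: cat
    NP
      NP
        Det: the
        N: telescope
      Conj: or
      NP
        Det: no
        N: committee
The span 'believed no cat the telescope or no committee' is the VP node built by VP → V NP NP.

VP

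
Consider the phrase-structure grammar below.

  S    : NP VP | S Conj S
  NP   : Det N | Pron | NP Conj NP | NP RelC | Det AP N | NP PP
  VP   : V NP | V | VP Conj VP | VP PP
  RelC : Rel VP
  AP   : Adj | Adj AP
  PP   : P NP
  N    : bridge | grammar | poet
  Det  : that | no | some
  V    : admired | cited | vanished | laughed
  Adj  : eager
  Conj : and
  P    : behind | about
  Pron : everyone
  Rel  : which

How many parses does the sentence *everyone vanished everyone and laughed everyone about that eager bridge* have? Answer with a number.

3

Two of the 3 distinct bracketings:
[S [NP [Pron everyone]] [VP [VP [V vanished] [NP [Pron everyone]]] [Conj and] [VP [V laughed] [NP [NP [Pron everyone]] [PP [P about] [NP [Det that] [AP [Adj eager]] [N bridge]]]]]]]
[S [NP [Pron everyone]] [VP [VP [V vanished] [NP [Pron everyone]]] [Conj and] [VP [VP [V laughed] [NP [Pron everyone]]] [PP [P about] [NP [Det that] [AP [Adj eager]] [N bridge]]]]]]
The difference turns on whether NP → NP PP is used at the relevant span, versus an alternative expansion of NP.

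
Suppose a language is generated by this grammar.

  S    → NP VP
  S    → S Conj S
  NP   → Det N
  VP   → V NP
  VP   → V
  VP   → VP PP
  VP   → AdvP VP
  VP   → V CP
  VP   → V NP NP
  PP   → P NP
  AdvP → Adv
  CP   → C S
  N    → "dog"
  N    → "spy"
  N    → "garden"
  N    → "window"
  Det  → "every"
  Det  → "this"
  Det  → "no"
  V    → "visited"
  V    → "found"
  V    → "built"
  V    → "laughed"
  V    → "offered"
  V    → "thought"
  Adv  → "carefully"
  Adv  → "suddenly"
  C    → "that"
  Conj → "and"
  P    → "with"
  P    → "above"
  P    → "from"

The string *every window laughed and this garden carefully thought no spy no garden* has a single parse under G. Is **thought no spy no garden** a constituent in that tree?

Yes

[S [S [NP [Det every] [N window]] [VP [V laughed]]] [Conj and] [S [NP [Det this] [N garden]] [VP [AdvP [Adv carefully]] [VP [V thought] [NP [Det no] [N spy]] [NP [Det no] [N garden]]]]]]
The words 'thought no spy no garden' are exhaustively dominated by a single VP node (built by VP → V NP NP), so they form a constituent.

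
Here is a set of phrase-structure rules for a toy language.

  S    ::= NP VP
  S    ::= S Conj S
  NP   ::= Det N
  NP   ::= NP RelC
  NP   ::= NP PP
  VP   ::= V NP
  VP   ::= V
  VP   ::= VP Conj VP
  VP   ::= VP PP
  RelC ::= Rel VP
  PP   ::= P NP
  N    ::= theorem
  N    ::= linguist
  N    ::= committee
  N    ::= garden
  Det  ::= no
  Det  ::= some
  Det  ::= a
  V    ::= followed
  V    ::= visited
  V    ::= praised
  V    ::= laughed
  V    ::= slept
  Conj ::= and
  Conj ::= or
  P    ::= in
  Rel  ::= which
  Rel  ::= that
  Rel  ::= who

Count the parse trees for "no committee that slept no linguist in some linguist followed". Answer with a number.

Two of the 3 distinct bracketings:
[S [NP [NP [Det no] [N committee]] [RelC [Rel that] [VP [V slept] [NP [NP [Det no] [N linguist]] [PP [P in] [NP [Det some] [N linguist]]]]]]] [VP [V followed]]]
[S [NP [NP [Det no] [N committee]] [RelC [Rel that] [VP [VP [V slept] [NP [Det no] [N linguist]]] [PP [P in] [NP [Det some] [N linguist]]]]]] [VP [V followed]]]
The difference turns on whether NP → NP PP is used at the relevant span, versus an alternative expansion of NP.

3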